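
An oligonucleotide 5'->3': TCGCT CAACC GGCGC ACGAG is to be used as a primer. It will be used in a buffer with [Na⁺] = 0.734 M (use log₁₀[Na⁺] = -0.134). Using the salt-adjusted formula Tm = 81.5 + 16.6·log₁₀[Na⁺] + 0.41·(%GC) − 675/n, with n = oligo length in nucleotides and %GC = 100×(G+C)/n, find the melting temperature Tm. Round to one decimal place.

Length n = 20. T=2, A=4, G=6, C=8
G+C = 14, so %GC = 14/20 × 100 = 70%
Salt term: 16.6 × (-0.134) = -2.224
GC term: 0.41 × 70 = 28.7; length term: −675/20 = −33.75
Tm = 81.5 + (-2.224) + 28.7 − 33.75 = 74.226 → 74.2°C

74.2°C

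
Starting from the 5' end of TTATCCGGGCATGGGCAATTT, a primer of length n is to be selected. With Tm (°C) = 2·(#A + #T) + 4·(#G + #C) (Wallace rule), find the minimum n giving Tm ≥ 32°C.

First 9 bases: TTATCCGGG → Tm = 28°C (< 32°C)
First 10 bases: TTATCCGGGC → Tm = 32°C (≥ 32°C)
Each additional base adds 2°C (A/T) or 4°C (G/C), so Tm is non-decreasing in n; n = 10 is the first length to reach 32°C.

n = 10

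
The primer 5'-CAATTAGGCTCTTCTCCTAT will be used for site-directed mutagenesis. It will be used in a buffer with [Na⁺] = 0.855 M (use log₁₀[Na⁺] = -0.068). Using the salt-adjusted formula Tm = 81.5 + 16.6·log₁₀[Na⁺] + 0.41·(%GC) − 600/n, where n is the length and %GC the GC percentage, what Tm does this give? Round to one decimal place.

Length n = 20. Base counts: A=4, G=2, C=6, T=8
G+C = 8, so %GC = 8/20 × 100 = 40%
Salt term: 16.6 × (-0.068) = -1.129
GC term: 0.41 × 40 = 16.4; length term: −600/20 = −30
Tm = 81.5 + (-1.129) + 16.4 − 30 = 66.771 → 66.8°C

66.8°C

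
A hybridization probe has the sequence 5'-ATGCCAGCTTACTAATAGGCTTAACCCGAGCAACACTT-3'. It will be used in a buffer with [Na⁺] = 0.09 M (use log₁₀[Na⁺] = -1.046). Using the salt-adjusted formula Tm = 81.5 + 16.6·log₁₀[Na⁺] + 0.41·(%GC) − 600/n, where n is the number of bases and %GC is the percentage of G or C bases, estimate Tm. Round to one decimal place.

Length n = 38. Scanning the sequence gives A=12, G=6, T=9, C=11.
G+C = 17, so %GC = 17/38 × 100 = 44.737%
Salt term: 16.6 × (-1.046) = -17.364
GC term: 0.41 × 44.737 = 18.342; length term: −600/38 = −15.789
Tm = 81.5 + (-17.364) + 18.342 − 15.789 = 66.689 → 66.7°C

66.7°C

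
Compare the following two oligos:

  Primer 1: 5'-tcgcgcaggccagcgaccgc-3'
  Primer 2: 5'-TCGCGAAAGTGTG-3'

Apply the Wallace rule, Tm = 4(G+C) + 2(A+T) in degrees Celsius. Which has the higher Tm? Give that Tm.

Primer 1: A+T=4, G+C=16 → Tm = 2(4)+4(16) = 72°C
Primer 2: A+T=6, G+C=7 → Tm = 2(6)+4(7) = 40°C
72°C vs 40°C → primer 1 is higher.

Primer 1, 72°C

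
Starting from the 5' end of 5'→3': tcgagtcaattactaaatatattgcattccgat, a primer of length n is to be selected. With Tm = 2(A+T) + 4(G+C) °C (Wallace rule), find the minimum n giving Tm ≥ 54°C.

First 21 bases: TCGAGTCAATTACTAAATATA → Tm = 52°C (< 54°C)
First 22 bases: TCGAGTCAATTACTAAATATAT → Tm = 54°C (≥ 54°C)
Each additional base adds 2°C (A/T) or 4°C (G/C), so Tm is non-decreasing in n; n = 22 is the first length to reach 54°C.

n = 22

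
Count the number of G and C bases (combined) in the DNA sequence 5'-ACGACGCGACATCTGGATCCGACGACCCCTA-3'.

19

Counting bases: A=8, T=4, C=12, G=7
Total G or C: 7 + 12 = 19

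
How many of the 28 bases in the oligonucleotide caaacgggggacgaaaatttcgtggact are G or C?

14

Base counts: C=5, G=9, A=9, T=5
Total G or C: 9 + 5 = 14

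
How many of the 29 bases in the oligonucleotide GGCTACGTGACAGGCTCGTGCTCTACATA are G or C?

Scanning the sequence gives A=6, T=7, G=8, C=8.
Total G or C: 8 + 8 = 16

16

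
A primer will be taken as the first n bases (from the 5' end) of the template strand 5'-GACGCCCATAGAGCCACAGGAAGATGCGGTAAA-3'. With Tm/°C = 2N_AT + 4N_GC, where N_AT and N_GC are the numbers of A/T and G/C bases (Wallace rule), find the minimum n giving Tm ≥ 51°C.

n = 16

First 15 bases: GACGCCCATAGAGCC → Tm = 50°C (< 51°C)
First 16 bases: GACGCCCATAGAGCCA → Tm = 52°C (≥ 51°C)
Each additional base adds 2°C (A/T) or 4°C (G/C), so Tm is non-decreasing in n; n = 16 is the first length to reach 51°C.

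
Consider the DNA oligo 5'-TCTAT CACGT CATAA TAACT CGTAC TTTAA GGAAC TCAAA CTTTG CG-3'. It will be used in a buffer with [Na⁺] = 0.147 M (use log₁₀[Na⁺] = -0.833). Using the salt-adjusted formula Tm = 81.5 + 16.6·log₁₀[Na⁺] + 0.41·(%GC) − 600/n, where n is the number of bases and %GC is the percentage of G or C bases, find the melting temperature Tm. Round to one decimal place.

Length n = 47. T=15, A=15, G=6, C=11
G+C = 17, so %GC = 17/47 × 100 = 36.17%
Salt term: 16.6 × (-0.833) = -13.828
GC term: 0.41 × 36.17 = 14.83; length term: −600/47 = −12.766
Tm = 81.5 + (-13.828) + 14.83 − 12.766 = 69.736 → 69.7°C

69.7°C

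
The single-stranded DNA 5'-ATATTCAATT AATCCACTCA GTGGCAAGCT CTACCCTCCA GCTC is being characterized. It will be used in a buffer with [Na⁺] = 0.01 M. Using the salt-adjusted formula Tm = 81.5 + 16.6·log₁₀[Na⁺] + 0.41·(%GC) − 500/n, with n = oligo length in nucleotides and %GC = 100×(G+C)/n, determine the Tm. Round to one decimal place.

55.6°C

Length n = 44. Scanning the sequence gives T=12, C=15, A=12, G=5.
G+C = 20, so %GC = 20/44 × 100 = 45.455%
Salt term: 16.6 × (-2) = -33.2
GC term: 0.41 × 45.455 = 18.637; length term: −500/44 = −11.364
Tm = 81.5 + (-33.2) + 18.637 − 11.364 = 55.573 → 55.6°C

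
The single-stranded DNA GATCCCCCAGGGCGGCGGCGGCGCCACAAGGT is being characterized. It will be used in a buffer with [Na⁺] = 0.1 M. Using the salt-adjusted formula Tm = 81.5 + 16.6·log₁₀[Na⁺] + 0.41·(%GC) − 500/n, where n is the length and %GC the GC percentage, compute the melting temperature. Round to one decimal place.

Length n = 32. T=2, G=13, A=5, C=12
G+C = 25, so %GC = 25/32 × 100 = 78.125%
Salt term: 16.6 × (-1) = -16.6
GC term: 0.41 × 78.125 = 32.031; length term: −500/32 = −15.625
Tm = 81.5 + (-16.6) + 32.031 − 15.625 = 81.306 → 81.3°C

81.3°C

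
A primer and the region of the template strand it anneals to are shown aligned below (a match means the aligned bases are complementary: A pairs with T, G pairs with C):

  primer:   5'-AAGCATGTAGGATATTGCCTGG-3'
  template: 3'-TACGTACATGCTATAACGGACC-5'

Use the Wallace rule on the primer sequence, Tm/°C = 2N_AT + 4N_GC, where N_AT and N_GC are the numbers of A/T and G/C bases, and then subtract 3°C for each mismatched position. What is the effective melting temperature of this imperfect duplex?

58°C

Primer base counts: A=6, T=6, G=7, C=3 → A+T=12, G+C=10
Perfect-match Tm = 2(12) + 4(10) = 24 + 40 = 64°C
Mismatches (positions where the bases are not complementary): 2 (at positions 2, 10)
Effective Tm = 64 − 2×3 = 64 − 6 = 58°C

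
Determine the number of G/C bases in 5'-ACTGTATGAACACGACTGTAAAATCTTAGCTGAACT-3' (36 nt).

Scanning the sequence gives C=7, G=6, A=13, T=10.
G+C = 6 + 7 = 13

13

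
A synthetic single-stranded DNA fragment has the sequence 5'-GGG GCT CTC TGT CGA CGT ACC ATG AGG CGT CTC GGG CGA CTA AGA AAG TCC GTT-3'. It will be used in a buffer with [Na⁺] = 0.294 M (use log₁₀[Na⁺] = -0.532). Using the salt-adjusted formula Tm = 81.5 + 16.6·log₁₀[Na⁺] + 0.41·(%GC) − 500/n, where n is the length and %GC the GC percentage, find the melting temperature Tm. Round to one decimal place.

Length n = 54. Counting bases: C=14, T=12, G=18, A=10
G+C = 32, so %GC = 32/54 × 100 = 59.259%
Salt term: 16.6 × (-0.532) = -8.831
GC term: 0.41 × 59.259 = 24.296; length term: −500/54 = −9.259
Tm = 81.5 + (-8.831) + 24.296 − 9.259 = 87.706 → 87.7°C

87.7°C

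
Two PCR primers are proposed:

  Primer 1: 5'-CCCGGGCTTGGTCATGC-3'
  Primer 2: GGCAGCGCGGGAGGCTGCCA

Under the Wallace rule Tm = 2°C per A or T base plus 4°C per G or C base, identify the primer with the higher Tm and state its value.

Primer 1: A+T=5, G+C=12 → Tm = 2(5)+4(12) = 58°C
Primer 2: A+T=4, G+C=16 → Tm = 2(4)+4(16) = 72°C
58°C vs 72°C → primer 2 is higher.

Primer 2, 72°C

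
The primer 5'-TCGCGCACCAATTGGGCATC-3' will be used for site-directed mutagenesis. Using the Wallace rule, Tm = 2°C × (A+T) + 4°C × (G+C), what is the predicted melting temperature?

64°C

A=4, G=5, T=4, C=7
So N_AT = 8 and N_GC = 12.
Tm = 2(8) + 4(12) = 16 + 48 = 64°C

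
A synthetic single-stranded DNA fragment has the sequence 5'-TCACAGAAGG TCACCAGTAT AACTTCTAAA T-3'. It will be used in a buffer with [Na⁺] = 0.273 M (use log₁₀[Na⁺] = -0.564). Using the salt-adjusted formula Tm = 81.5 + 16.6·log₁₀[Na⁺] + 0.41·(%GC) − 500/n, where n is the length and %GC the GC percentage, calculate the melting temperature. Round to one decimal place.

70.6°C

Length n = 31. Scanning the sequence gives C=7, G=4, A=12, T=8.
G+C = 11, so %GC = 11/31 × 100 = 35.484%
Salt term: 16.6 × (-0.564) = -9.362
GC term: 0.41 × 35.484 = 14.548; length term: −500/31 = −16.129
Tm = 81.5 + (-9.362) + 14.548 − 16.129 = 70.557 → 70.6°C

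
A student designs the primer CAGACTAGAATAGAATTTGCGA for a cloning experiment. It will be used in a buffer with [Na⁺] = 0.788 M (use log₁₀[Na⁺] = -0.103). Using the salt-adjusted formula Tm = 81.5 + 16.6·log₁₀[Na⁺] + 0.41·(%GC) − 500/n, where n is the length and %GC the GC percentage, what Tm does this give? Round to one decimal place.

Length n = 22. Base counts: T=5, C=3, G=5, A=9
G+C = 8, so %GC = 8/22 × 100 = 36.364%
Salt term: 16.6 × (-0.103) = -1.71
GC term: 0.41 × 36.364 = 14.909; length term: −500/22 = −22.727
Tm = 81.5 + (-1.71) + 14.909 − 22.727 = 71.972 → 72.0°C

72.0°C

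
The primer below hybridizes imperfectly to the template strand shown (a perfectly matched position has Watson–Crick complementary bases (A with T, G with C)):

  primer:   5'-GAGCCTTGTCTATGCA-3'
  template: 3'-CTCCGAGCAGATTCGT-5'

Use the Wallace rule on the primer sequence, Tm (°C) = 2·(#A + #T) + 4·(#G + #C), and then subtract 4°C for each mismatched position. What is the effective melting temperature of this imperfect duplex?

Primer base counts: A=3, T=5, G=4, C=4 → A+T=8, G+C=8
Perfect-match Tm = 2(8) + 4(8) = 16 + 32 = 48°C
Mismatches (positions where the bases are not complementary): 3 (at positions 4, 7, 13)
Effective Tm = 48 − 3×4 = 48 − 12 = 36°C

36°C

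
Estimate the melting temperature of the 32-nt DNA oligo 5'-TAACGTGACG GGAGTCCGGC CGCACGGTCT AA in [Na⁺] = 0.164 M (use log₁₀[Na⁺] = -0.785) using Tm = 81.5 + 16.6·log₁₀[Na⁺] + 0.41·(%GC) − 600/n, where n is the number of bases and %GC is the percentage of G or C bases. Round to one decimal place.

75.3°C

Length n = 32. Counting bases: A=7, G=11, C=9, T=5
G+C = 20, so %GC = 20/32 × 100 = 62.5%
Salt term: 16.6 × (-0.785) = -13.031
GC term: 0.41 × 62.5 = 25.625; length term: −600/32 = −18.75
Tm = 81.5 + (-13.031) + 25.625 − 18.75 = 75.344 → 75.3°C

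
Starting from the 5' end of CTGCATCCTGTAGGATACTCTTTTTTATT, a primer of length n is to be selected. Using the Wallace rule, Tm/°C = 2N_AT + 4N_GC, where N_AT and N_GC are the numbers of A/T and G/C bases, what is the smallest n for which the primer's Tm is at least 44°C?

n = 14

First 13 bases: CTGCATCCTGTAG → Tm = 40°C (< 44°C)
First 14 bases: CTGCATCCTGTAGG → Tm = 44°C (≥ 44°C)
Since every base adds ≥2°C, Tm only increases with n, so the threshold is first crossed at n = 14.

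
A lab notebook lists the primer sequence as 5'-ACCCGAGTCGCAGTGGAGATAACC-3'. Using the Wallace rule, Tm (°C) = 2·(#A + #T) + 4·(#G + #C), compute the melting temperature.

Scanning the sequence gives A=7, G=7, T=3, C=7.
A+T = 10, G+C = 14
Tm = 4·14 + 2·10 = 56 + 20 = 76°C

76°C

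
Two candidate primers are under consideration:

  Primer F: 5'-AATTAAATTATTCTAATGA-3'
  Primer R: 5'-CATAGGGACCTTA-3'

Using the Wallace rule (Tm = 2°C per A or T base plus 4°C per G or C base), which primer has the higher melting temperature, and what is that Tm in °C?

Primer F: A+T=17, G+C=2 → Tm = 2(17)+4(2) = 42°C
Primer R: A+T=7, G+C=6 → Tm = 2(7)+4(6) = 38°C
42°C vs 38°C → primer F is higher.

Primer F, 42°C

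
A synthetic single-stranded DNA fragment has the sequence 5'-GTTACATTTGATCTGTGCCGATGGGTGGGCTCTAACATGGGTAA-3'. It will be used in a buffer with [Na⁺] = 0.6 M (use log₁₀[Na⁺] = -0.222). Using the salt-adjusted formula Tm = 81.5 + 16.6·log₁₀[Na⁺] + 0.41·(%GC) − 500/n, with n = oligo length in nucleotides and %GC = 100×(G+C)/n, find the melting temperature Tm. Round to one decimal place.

86.0°C

Length n = 44. Scanning the sequence gives G=14, T=14, A=9, C=7.
G+C = 21, so %GC = 21/44 × 100 = 47.727%
Salt term: 16.6 × (-0.222) = -3.685
GC term: 0.41 × 47.727 = 19.568; length term: −500/44 = −11.364
Tm = 81.5 + (-3.685) + 19.568 − 11.364 = 86.019 → 86.0°C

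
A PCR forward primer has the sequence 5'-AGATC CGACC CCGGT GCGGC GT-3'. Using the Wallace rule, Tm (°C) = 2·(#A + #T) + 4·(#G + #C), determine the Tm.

76°C

Counting bases: A=3, G=8, T=3, C=8
So N_AT = 6 and N_GC = 16.
Tm = 2×6 + 4×16 = 76°C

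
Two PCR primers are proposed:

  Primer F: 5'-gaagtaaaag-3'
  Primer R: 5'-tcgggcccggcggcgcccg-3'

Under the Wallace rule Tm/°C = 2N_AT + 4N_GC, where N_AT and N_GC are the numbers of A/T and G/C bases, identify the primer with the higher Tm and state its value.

Primer F: A+T=7, G+C=3 → Tm = 2(7)+4(3) = 26°C
Primer R: A+T=1, G+C=18 → Tm = 2(1)+4(18) = 74°C
26°C vs 74°C → primer R is higher.

Primer R, 74°C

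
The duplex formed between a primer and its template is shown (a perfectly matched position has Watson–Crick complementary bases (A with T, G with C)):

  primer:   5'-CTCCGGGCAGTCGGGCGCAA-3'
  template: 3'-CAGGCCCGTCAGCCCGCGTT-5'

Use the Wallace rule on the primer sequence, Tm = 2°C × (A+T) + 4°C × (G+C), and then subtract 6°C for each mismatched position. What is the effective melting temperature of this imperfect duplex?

64°C

Primer base counts: A=3, T=2, G=8, C=7 → A+T=5, G+C=15
Perfect-match Tm = 2(5) + 4(15) = 10 + 60 = 70°C
Mismatches (positions where the bases are not complementary): 1 (at position 1)
Effective Tm = 70 − 1×6 = 70 − 6 = 64°C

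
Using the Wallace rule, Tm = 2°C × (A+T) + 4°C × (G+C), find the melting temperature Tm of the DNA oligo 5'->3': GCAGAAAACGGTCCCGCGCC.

68°C

Counting bases: G=6, C=8, A=5, T=1
A+T = 6, G+C = 14
Tm = 4·14 + 2·6 = 56 + 12 = 68°C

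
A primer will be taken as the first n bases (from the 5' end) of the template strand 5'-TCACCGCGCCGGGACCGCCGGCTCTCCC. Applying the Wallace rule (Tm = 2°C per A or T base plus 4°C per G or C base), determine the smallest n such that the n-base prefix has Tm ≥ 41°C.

First 11 bases: TCACCGCGCCG → Tm = 40°C (< 41°C)
First 12 bases: TCACCGCGCCGG → Tm = 44°C (≥ 41°C)
Each additional base adds 2°C (A/T) or 4°C (G/C), so Tm is non-decreasing in n; n = 12 is the first length to reach 41°C.

n = 12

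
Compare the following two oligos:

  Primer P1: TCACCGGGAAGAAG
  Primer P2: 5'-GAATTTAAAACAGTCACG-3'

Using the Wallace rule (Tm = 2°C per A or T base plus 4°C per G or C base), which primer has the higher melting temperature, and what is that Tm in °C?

Primer P1: A+T=6, G+C=8 → Tm = 2(6)+4(8) = 44°C
Primer P2: A+T=12, G+C=6 → Tm = 2(12)+4(6) = 48°C
44°C vs 48°C → primer P2 is higher.

Primer P2, 48°C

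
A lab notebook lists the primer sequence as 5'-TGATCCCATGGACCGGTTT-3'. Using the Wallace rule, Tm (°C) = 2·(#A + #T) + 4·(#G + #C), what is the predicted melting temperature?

58°C

Counting bases: A=3, T=6, G=5, C=5
So N_AT = 9 and N_GC = 10.
Tm = 4·10 + 2·9 = 40 + 18 = 58°C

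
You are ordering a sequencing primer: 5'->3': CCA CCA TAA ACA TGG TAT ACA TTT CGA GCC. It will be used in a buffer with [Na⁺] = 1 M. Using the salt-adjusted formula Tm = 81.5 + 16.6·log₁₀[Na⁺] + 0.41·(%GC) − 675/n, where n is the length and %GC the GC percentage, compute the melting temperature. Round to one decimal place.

76.8°C

Length n = 30. Base counts: A=10, C=9, T=7, G=4
G+C = 13, so %GC = 13/30 × 100 = 43.333%
Salt term: 16.6 × (0) = 0
GC term: 0.41 × 43.333 = 17.767; length term: −675/30 = −22.5
Tm = 81.5 + (0) + 17.767 − 22.5 = 76.767 → 76.8°C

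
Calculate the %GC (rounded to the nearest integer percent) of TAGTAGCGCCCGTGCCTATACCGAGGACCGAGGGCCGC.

68%

Scanning the sequence gives T=5, G=13, C=13, A=7.
G+C = 13 + 13 = 26 out of 38 bases
%GC = 26/38 × 100 = 68.42% ≈ 68%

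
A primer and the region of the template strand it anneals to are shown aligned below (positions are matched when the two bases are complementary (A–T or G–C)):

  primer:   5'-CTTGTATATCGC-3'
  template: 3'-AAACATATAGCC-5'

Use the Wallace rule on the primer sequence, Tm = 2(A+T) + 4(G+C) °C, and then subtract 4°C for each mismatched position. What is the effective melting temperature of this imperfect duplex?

Primer base counts: A=2, T=5, G=2, C=3 → A+T=7, G+C=5
Perfect-match Tm = 2(7) + 4(5) = 14 + 20 = 34°C
Mismatches (positions where the bases are not complementary): 2 (at positions 1, 12)
Effective Tm = 34 − 2×4 = 34 − 8 = 26°C

26°C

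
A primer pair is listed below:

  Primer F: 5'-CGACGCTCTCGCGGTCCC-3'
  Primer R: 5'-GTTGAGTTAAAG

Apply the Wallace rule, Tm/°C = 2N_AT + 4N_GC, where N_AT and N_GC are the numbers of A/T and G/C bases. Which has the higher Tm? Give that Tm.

Primer F: A+T=4, G+C=14 → Tm = 2(4)+4(14) = 64°C
Primer R: A+T=8, G+C=4 → Tm = 2(8)+4(4) = 32°C
64°C vs 32°C → primer F is higher.

Primer F, 64°C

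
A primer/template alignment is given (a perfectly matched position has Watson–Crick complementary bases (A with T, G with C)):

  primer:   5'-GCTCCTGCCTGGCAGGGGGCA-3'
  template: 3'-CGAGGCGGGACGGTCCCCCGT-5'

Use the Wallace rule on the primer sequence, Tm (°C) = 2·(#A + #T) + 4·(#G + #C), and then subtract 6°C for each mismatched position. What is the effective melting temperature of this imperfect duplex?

Primer base counts: A=2, T=3, G=9, C=7 → A+T=5, G+C=16
Perfect-match Tm = 2(5) + 4(16) = 10 + 64 = 74°C
Mismatches (positions where the bases are not complementary): 3 (at positions 6, 7, 12)
Effective Tm = 74 − 3×6 = 74 − 18 = 56°C

56°C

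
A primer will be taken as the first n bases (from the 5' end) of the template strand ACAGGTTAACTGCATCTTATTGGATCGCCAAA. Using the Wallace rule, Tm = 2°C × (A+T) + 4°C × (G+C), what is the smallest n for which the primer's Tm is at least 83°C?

n = 29

First 28 bases: ACAGGTTAACTGCATCTTATTGGATCGC → Tm = 80°C (< 83°C)
First 29 bases: ACAGGTTAACTGCATCTTATTGGATCGCC → Tm = 84°C (≥ 83°C)
Each additional base adds 2°C (A/T) or 4°C (G/C), so Tm is non-decreasing in n; n = 29 is the first length to reach 83°C.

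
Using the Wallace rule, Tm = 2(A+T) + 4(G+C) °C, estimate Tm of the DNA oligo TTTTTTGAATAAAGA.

34°C

A=6, C=0, G=2, T=7
AT pairs contribute 13, GC pairs contribute 2.
Tm = 2(13) + 4(2) = 26 + 8 = 34°C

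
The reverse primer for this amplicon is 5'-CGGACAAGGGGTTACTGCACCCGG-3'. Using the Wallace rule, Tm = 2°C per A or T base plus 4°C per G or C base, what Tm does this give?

T=3, G=9, A=5, C=7
AT pairs contribute 8, GC pairs contribute 16.
Tm = 2×8 + 4×16 = 80°C

80°C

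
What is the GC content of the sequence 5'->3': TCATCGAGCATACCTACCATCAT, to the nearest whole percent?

43%

Base counts: A=7, C=8, G=2, T=6
G+C = 2 + 8 = 10 out of 23 bases
%GC = 10/23 × 100 = 43.48% ≈ 43%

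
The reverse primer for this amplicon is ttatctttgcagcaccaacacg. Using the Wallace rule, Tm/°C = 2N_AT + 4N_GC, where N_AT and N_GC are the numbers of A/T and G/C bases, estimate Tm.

64°C

Base counts: T=6, G=3, A=6, C=7
A+T = 12, G+C = 10
Tm = 2×12 + 4×10 = 64°C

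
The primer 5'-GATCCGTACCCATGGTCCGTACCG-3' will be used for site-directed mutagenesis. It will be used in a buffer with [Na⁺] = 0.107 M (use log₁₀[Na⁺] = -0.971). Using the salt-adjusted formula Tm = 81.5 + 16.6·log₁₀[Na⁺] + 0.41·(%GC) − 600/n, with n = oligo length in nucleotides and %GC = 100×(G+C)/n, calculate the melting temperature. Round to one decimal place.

66.0°C

Length n = 24. Base counts: G=6, C=9, A=4, T=5
G+C = 15, so %GC = 15/24 × 100 = 62.5%
Salt term: 16.6 × (-0.971) = -16.119
GC term: 0.41 × 62.5 = 25.625; length term: −600/24 = −25
Tm = 81.5 + (-16.119) + 25.625 − 25 = 66.006 → 66.0°C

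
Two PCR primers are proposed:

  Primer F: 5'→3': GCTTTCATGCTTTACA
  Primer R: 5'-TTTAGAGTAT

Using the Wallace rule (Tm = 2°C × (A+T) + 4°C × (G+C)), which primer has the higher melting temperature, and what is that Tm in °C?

Primer F, 44°C

Primer F: A+T=10, G+C=6 → Tm = 2(10)+4(6) = 44°C
Primer R: A+T=8, G+C=2 → Tm = 2(8)+4(2) = 24°C
44°C vs 24°C → primer F is higher.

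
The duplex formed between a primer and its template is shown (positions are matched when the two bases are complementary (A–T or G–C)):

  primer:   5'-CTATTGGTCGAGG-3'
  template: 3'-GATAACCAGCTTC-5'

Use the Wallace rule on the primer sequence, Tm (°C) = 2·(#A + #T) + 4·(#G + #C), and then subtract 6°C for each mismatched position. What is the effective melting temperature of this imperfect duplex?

34°C

Primer base counts: A=2, T=4, G=5, C=2 → A+T=6, G+C=7
Perfect-match Tm = 2(6) + 4(7) = 12 + 28 = 40°C
Mismatches (positions where the bases are not complementary): 1 (at position 12)
Effective Tm = 40 − 1×6 = 40 − 6 = 34°C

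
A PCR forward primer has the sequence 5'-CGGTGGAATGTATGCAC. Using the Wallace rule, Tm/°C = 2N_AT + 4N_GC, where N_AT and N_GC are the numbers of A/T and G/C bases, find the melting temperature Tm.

52°C

T=4, C=3, A=4, G=6
So N_AT = 8 and N_GC = 9.
Tm = 4·9 + 2·8 = 36 + 16 = 52°C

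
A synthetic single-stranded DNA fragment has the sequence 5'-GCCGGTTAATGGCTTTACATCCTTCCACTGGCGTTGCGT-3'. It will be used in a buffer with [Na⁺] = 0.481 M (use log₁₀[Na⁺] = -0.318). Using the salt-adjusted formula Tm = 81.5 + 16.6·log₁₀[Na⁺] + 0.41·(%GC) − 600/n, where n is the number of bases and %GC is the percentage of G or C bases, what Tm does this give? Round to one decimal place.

Length n = 39. Counting bases: A=5, T=13, G=10, C=11
G+C = 21, so %GC = 21/39 × 100 = 53.846%
Salt term: 16.6 × (-0.318) = -5.279
GC term: 0.41 × 53.846 = 22.077; length term: −600/39 = −15.385
Tm = 81.5 + (-5.279) + 22.077 − 15.385 = 82.913 → 82.9°C

82.9°C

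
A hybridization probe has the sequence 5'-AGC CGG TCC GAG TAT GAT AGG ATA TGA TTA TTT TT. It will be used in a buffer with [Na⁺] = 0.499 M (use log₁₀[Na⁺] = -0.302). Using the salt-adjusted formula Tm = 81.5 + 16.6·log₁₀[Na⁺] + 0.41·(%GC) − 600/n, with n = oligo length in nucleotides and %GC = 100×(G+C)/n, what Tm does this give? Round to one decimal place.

Length n = 35. Counting bases: C=4, A=9, T=13, G=9
G+C = 13, so %GC = 13/35 × 100 = 37.143%
Salt term: 16.6 × (-0.302) = -5.013
GC term: 0.41 × 37.143 = 15.229; length term: −600/35 = −17.143
Tm = 81.5 + (-5.013) + 15.229 − 17.143 = 74.573 → 74.6°C

74.6°C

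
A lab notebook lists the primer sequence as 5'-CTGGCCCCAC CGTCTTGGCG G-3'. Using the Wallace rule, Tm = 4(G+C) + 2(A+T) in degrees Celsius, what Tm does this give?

A=1, G=7, C=9, T=4
A+T = 5, G+C = 16
Tm = 2×5 + 4×16 = 74°C

74°C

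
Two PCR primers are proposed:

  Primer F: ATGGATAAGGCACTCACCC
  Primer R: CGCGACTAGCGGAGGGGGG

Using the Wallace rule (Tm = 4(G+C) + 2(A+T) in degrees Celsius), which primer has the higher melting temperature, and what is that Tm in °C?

Primer F: A+T=9, G+C=10 → Tm = 2(9)+4(10) = 58°C
Primer R: A+T=4, G+C=15 → Tm = 2(4)+4(15) = 68°C
58°C vs 68°C → primer R is higher.

Primer R, 68°C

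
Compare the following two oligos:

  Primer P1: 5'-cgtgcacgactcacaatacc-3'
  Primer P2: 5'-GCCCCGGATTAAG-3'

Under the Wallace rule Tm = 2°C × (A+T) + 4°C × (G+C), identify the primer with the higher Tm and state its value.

Primer P1, 62°C

Primer P1: A+T=9, G+C=11 → Tm = 2(9)+4(11) = 62°C
Primer P2: A+T=5, G+C=8 → Tm = 2(5)+4(8) = 42°C
62°C vs 42°C → primer P1 is higher.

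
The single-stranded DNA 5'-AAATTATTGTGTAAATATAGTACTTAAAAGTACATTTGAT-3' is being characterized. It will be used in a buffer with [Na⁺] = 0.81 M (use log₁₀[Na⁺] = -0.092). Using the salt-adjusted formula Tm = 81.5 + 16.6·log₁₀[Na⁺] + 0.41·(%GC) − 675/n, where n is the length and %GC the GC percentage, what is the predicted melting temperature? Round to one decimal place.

Length n = 40. Base counts: T=16, C=2, A=17, G=5
G+C = 7, so %GC = 7/40 × 100 = 17.5%
Salt term: 16.6 × (-0.092) = -1.527
GC term: 0.41 × 17.5 = 7.175; length term: −675/40 = −16.875
Tm = 81.5 + (-1.527) + 7.175 − 16.875 = 70.273 → 70.3°C

70.3°C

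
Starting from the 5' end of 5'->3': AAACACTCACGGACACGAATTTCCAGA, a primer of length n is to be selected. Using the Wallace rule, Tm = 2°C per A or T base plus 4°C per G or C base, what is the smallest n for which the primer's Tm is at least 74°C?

First 25 bases: AAACACTCACGGACACGAATTTCCA → Tm = 72°C (< 74°C)
First 26 bases: AAACACTCACGGACACGAATTTCCAG → Tm = 76°C (≥ 74°C)
Each additional base adds 2°C (A/T) or 4°C (G/C), so Tm is non-decreasing in n; n = 26 is the first length to reach 74°C.

n = 26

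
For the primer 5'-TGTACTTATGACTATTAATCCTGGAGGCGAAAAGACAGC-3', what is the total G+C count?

Base counts: G=9, A=13, T=10, C=7
Total G or C: 9 + 7 = 16

16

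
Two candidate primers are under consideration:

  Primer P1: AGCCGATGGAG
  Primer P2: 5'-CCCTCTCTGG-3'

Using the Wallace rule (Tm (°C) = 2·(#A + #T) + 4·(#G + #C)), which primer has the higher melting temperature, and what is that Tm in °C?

Primer P1, 36°C

Primer P1: A+T=4, G+C=7 → Tm = 2(4)+4(7) = 36°C
Primer P2: A+T=3, G+C=7 → Tm = 2(3)+4(7) = 34°C
36°C vs 34°C → primer P1 is higher.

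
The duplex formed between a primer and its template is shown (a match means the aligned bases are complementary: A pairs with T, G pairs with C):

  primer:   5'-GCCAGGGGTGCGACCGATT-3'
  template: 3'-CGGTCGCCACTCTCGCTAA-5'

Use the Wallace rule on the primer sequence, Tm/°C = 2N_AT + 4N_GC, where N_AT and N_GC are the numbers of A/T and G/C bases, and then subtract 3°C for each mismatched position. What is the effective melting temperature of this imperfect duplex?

55°C

Primer base counts: A=3, T=3, G=8, C=5 → A+T=6, G+C=13
Perfect-match Tm = 2(6) + 4(13) = 12 + 52 = 64°C
Mismatches (positions where the bases are not complementary): 3 (at positions 6, 11, 14)
Effective Tm = 64 − 3×3 = 64 − 9 = 55°C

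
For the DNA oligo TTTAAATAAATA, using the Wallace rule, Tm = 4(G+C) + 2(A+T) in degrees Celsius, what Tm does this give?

24°C

A=7, G=0, T=5, C=0
AT pairs contribute 12, GC pairs contribute 0.
Tm = 2×12 + 4×0 = 24°C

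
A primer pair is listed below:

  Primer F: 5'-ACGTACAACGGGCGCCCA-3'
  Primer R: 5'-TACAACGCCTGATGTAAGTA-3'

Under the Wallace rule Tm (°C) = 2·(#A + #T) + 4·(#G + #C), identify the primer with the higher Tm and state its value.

Primer F, 60°C

Primer F: A+T=6, G+C=12 → Tm = 2(6)+4(12) = 60°C
Primer R: A+T=12, G+C=8 → Tm = 2(12)+4(8) = 56°C
60°C vs 56°C → primer F is higher.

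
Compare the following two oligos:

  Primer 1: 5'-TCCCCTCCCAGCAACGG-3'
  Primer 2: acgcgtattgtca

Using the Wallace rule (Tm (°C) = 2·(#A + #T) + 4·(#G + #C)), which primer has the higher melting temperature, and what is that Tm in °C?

Primer 1, 58°C

Primer 1: A+T=5, G+C=12 → Tm = 2(5)+4(12) = 58°C
Primer 2: A+T=7, G+C=6 → Tm = 2(7)+4(6) = 38°C
58°C vs 38°C → primer 1 is higher.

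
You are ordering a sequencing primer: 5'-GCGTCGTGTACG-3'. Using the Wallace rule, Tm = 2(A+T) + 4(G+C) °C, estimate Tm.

40°C

A=1, T=3, G=5, C=3
AT pairs contribute 4, GC pairs contribute 8.
Tm = 2×4 + 4×8 = 40°C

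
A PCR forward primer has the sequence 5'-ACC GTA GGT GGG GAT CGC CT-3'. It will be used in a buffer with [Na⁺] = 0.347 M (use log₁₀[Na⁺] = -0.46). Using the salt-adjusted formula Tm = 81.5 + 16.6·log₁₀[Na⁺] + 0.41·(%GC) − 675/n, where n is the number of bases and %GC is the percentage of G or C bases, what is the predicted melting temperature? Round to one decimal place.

Length n = 20. C=5, T=4, A=3, G=8
G+C = 13, so %GC = 13/20 × 100 = 65%
Salt term: 16.6 × (-0.46) = -7.636
GC term: 0.41 × 65 = 26.65; length term: −675/20 = −33.75
Tm = 81.5 + (-7.636) + 26.65 − 33.75 = 66.764 → 66.8°C

66.8°C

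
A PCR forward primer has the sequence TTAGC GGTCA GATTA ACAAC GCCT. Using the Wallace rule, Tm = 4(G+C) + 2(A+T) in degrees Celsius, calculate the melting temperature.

Base counts: C=6, G=5, T=6, A=7
AT pairs contribute 13, GC pairs contribute 11.
Tm = 4·11 + 2·13 = 44 + 26 = 70°C

70°C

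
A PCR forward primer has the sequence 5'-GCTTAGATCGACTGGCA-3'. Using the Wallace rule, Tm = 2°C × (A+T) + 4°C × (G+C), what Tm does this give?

52°C

Base counts: G=5, T=4, C=4, A=4
So N_AT = 8 and N_GC = 9.
Tm = 4·9 + 2·8 = 36 + 16 = 52°C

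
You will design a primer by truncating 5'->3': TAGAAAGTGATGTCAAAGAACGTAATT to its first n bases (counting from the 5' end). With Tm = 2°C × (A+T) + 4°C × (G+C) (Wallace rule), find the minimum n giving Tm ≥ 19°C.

n = 8

First 7 bases: TAGAAAG → Tm = 18°C (< 19°C)
First 8 bases: TAGAAAGT → Tm = 20°C (≥ 19°C)
Since every base adds ≥2°C, Tm only increases with n, so the threshold is first crossed at n = 8.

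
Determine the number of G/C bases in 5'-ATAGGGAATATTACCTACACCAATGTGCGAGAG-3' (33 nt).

14

Base counts: A=12, C=6, G=8, T=7
Total G or C: 8 + 6 = 14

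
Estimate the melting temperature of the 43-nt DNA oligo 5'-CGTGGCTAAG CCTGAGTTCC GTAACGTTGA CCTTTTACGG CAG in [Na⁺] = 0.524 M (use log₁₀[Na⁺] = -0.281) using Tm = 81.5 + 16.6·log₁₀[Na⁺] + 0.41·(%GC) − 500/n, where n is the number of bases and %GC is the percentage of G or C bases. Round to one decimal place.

Length n = 43. A=8, T=12, C=11, G=12
G+C = 23, so %GC = 23/43 × 100 = 53.488%
Salt term: 16.6 × (-0.281) = -4.665
GC term: 0.41 × 53.488 = 21.93; length term: −500/43 = −11.628
Tm = 81.5 + (-4.665) + 21.93 − 11.628 = 87.137 → 87.1°C

87.1°C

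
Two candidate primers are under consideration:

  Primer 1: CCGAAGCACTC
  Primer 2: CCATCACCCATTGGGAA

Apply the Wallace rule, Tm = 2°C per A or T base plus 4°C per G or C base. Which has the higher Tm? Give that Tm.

Primer 2, 52°C

Primer 1: A+T=4, G+C=7 → Tm = 2(4)+4(7) = 36°C
Primer 2: A+T=8, G+C=9 → Tm = 2(8)+4(9) = 52°C
36°C vs 52°C → primer 2 is higher.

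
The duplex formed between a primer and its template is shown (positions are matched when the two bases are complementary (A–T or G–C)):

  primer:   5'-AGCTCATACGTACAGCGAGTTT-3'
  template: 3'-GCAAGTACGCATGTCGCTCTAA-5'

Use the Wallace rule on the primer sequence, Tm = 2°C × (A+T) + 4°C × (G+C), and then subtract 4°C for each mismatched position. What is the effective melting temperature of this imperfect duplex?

48°C

Primer base counts: A=6, T=6, G=5, C=5 → A+T=12, G+C=10
Perfect-match Tm = 2(12) + 4(10) = 24 + 40 = 64°C
Mismatches (positions where the bases are not complementary): 4 (at positions 1, 3, 8, 20)
Effective Tm = 64 − 4×4 = 64 − 16 = 48°C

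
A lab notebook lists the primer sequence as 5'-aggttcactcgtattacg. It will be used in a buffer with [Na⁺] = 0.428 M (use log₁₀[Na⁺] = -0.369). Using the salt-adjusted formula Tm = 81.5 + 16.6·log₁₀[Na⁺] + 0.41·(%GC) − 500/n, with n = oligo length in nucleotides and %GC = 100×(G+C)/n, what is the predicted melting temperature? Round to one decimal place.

65.8°C

Length n = 18. Counting bases: T=6, C=4, A=4, G=4
G+C = 8, so %GC = 8/18 × 100 = 44.444%
Salt term: 16.6 × (-0.369) = -6.125
GC term: 0.41 × 44.444 = 18.222; length term: −500/18 = −27.778
Tm = 81.5 + (-6.125) + 18.222 − 27.778 = 65.819 → 65.8°C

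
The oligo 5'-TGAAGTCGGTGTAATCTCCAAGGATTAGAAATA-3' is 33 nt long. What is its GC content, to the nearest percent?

36%

Counting bases: T=9, A=12, G=8, C=4
G+C = 8 + 4 = 12 out of 33 bases
%GC = 12/33 × 100 = 36.36% ≈ 36%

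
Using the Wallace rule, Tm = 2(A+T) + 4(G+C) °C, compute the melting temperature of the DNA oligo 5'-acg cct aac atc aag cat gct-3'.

Counting bases: T=4, G=3, A=7, C=7
So N_AT = 11 and N_GC = 10.
Tm = 2(11) + 4(10) = 22 + 40 = 62°C

62°C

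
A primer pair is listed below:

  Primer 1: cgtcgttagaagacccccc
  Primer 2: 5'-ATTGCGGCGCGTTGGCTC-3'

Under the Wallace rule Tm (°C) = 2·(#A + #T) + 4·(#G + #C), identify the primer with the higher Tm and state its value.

Primer 1, 62°C

Primer 1: A+T=7, G+C=12 → Tm = 2(7)+4(12) = 62°C
Primer 2: A+T=6, G+C=12 → Tm = 2(6)+4(12) = 60°C
62°C vs 60°C → primer 1 is higher.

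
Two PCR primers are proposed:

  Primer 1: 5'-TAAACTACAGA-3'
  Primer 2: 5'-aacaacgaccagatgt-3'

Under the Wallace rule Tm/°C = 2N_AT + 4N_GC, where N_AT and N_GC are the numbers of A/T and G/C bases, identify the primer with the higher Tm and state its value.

Primer 2, 46°C

Primer 1: A+T=8, G+C=3 → Tm = 2(8)+4(3) = 28°C
Primer 2: A+T=9, G+C=7 → Tm = 2(9)+4(7) = 46°C
28°C vs 46°C → primer 2 is higher.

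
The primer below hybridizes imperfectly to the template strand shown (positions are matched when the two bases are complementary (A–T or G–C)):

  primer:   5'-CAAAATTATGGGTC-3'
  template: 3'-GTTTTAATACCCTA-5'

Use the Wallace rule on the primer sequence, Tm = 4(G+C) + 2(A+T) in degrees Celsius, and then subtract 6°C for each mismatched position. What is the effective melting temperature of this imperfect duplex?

Primer base counts: A=5, T=4, G=3, C=2 → A+T=9, G+C=5
Perfect-match Tm = 2(9) + 4(5) = 18 + 20 = 38°C
Mismatches (positions where the bases are not complementary): 2 (at positions 13, 14)
Effective Tm = 38 − 2×6 = 38 − 12 = 26°C

26°C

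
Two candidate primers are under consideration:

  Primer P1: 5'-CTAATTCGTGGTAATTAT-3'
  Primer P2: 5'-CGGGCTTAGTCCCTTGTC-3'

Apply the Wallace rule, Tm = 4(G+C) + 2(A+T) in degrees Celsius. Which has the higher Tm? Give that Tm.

Primer P2, 58°C

Primer P1: A+T=13, G+C=5 → Tm = 2(13)+4(5) = 46°C
Primer P2: A+T=7, G+C=11 → Tm = 2(7)+4(11) = 58°C
46°C vs 58°C → primer P2 is higher.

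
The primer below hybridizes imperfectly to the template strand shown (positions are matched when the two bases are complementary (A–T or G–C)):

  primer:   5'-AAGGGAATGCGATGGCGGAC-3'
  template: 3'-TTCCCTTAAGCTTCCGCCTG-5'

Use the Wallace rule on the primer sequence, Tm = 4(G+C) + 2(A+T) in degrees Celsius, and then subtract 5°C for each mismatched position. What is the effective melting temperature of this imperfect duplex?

54°C

Primer base counts: A=6, T=2, G=9, C=3 → A+T=8, G+C=12
Perfect-match Tm = 2(8) + 4(12) = 16 + 48 = 64°C
Mismatches (positions where the bases are not complementary): 2 (at positions 9, 13)
Effective Tm = 64 − 2×5 = 64 − 10 = 54°C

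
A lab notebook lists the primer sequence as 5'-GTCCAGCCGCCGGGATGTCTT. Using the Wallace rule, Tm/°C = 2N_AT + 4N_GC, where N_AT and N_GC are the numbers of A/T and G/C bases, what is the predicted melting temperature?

70°C

C=7, T=5, G=7, A=2
So N_AT = 7 and N_GC = 14.
Tm = 2(7) + 4(14) = 14 + 56 = 70°C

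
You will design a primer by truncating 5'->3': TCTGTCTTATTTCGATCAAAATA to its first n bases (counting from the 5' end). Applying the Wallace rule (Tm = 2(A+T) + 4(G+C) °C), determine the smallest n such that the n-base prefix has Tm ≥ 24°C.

First 8 bases: TCTGTCTT → Tm = 22°C (< 24°C)
First 9 bases: TCTGTCTTA → Tm = 24°C (≥ 24°C)
Since every base adds ≥2°C, Tm only increases with n, so the threshold is first crossed at n = 9.

n = 9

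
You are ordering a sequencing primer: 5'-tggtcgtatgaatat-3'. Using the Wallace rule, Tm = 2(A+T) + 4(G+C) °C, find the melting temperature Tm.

Counting bases: G=4, T=6, C=1, A=4
So N_AT = 10 and N_GC = 5.
Tm = 2×10 + 4×5 = 40°C

40°C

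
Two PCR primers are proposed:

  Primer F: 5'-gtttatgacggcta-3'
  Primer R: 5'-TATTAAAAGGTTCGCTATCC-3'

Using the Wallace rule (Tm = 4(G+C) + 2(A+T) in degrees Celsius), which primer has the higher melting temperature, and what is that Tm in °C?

Primer R, 54°C

Primer F: A+T=8, G+C=6 → Tm = 2(8)+4(6) = 40°C
Primer R: A+T=13, G+C=7 → Tm = 2(13)+4(7) = 54°C
40°C vs 54°C → primer R is higher.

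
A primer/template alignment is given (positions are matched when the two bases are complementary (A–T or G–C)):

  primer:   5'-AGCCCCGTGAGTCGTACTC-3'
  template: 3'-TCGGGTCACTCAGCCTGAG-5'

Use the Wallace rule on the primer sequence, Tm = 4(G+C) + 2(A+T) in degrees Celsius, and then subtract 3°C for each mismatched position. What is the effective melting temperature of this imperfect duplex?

56°C

Primer base counts: A=3, T=4, G=5, C=7 → A+T=7, G+C=12
Perfect-match Tm = 2(7) + 4(12) = 14 + 48 = 62°C
Mismatches (positions where the bases are not complementary): 2 (at positions 6, 15)
Effective Tm = 62 − 2×3 = 62 − 6 = 56°C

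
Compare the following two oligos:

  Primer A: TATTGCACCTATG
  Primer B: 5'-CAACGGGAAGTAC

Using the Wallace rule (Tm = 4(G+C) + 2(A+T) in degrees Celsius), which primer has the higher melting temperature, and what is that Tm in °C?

Primer B, 40°C

Primer A: A+T=8, G+C=5 → Tm = 2(8)+4(5) = 36°C
Primer B: A+T=6, G+C=7 → Tm = 2(6)+4(7) = 40°C
36°C vs 40°C → primer B is higher.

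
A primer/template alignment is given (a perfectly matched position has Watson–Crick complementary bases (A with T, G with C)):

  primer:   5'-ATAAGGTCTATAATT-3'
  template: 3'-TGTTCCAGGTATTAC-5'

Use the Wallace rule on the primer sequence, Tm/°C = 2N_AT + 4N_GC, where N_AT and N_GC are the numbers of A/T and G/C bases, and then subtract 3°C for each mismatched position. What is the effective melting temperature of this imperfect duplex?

Primer base counts: A=6, T=6, G=2, C=1 → A+T=12, G+C=3
Perfect-match Tm = 2(12) + 4(3) = 24 + 12 = 36°C
Mismatches (positions where the bases are not complementary): 3 (at positions 2, 9, 15)
Effective Tm = 36 − 3×3 = 36 − 9 = 27°C

27°C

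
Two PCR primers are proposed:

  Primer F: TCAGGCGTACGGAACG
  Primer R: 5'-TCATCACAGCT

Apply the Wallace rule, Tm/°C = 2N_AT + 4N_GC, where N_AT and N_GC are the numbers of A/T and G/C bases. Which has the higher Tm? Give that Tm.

Primer F, 52°C

Primer F: A+T=6, G+C=10 → Tm = 2(6)+4(10) = 52°C
Primer R: A+T=6, G+C=5 → Tm = 2(6)+4(5) = 32°C
52°C vs 32°C → primer F is higher.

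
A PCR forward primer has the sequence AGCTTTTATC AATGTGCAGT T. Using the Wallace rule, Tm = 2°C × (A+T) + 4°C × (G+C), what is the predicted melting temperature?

56°C

Base counts: T=9, C=3, G=4, A=5
AT pairs contribute 14, GC pairs contribute 7.
Tm = 4·7 + 2·14 = 28 + 28 = 56°C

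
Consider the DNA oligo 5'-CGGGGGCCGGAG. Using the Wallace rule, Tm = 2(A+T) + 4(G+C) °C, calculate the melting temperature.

46°C

Scanning the sequence gives G=8, A=1, T=0, C=3.
So N_AT = 1 and N_GC = 11.
Tm = 4·11 + 2·1 = 44 + 2 = 46°C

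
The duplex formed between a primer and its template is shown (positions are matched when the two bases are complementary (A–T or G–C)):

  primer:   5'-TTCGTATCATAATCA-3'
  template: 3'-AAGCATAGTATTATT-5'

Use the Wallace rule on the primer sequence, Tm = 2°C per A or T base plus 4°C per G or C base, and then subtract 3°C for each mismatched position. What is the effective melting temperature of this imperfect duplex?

35°C

Primer base counts: A=5, T=6, G=1, C=3 → A+T=11, G+C=4
Perfect-match Tm = 2(11) + 4(4) = 22 + 16 = 38°C
Mismatches (positions where the bases are not complementary): 1 (at position 14)
Effective Tm = 38 − 1×3 = 38 − 3 = 35°C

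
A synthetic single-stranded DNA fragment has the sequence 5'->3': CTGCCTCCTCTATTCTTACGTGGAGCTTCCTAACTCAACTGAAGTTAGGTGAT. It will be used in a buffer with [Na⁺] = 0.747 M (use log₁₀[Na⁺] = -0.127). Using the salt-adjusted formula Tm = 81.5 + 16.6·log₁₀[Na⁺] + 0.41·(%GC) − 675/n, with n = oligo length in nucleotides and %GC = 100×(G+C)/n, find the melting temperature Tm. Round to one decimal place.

85.2°C

Length n = 53. G=10, T=18, C=14, A=11
G+C = 24, so %GC = 24/53 × 100 = 45.283%
Salt term: 16.6 × (-0.127) = -2.108
GC term: 0.41 × 45.283 = 18.566; length term: −675/53 = −12.736
Tm = 81.5 + (-2.108) + 18.566 − 12.736 = 85.222 → 85.2°C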